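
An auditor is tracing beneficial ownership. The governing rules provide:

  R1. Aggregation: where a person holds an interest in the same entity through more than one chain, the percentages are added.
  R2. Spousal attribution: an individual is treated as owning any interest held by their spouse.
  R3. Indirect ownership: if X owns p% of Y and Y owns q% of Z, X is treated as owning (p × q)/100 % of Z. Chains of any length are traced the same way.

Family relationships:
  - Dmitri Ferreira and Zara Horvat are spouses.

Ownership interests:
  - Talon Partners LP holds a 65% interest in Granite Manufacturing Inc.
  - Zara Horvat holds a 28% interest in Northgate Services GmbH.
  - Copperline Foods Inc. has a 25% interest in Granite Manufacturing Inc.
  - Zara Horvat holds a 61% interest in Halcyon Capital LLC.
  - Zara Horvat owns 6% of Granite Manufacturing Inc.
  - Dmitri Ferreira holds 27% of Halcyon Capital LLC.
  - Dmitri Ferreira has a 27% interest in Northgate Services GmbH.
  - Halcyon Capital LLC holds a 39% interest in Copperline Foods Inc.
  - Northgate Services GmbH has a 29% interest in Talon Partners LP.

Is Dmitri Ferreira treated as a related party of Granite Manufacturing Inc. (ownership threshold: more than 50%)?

By spousal attribution (R2), Dmitri Ferreira is treated as also owning Zara Horvat's interest in Northgate Services GmbH, giving 27% + 28% = 55%.
By spousal attribution (R2), Dmitri Ferreira is treated as also owning Zara Horvat's interest in Halcyon Capital LLC, giving 27% + 61% = 88%.
By spousal attribution (R2), Dmitri Ferreira is treated as owning Zara Horvat's 6% interest in Granite Manufacturing Inc.
Chain via Northgate Services GmbH → Talon Partners LP (R3): 55% × 29% × 65% = 10.3675% of Granite Manufacturing Inc.
Chain via Halcyon Capital LLC → Copperline Foods Inc. (R3): 88% × 39% × 25% = 8.58% of Granite Manufacturing Inc.
Direct interest in Granite Manufacturing Inc: 6%.
Aggregating (R1): 10.3675% + 8.58% + 6% = 24.9475%.
24.9475% does not exceed the 50% threshold, so Dmitri is not a related party to Granite Manufacturing Inc.

No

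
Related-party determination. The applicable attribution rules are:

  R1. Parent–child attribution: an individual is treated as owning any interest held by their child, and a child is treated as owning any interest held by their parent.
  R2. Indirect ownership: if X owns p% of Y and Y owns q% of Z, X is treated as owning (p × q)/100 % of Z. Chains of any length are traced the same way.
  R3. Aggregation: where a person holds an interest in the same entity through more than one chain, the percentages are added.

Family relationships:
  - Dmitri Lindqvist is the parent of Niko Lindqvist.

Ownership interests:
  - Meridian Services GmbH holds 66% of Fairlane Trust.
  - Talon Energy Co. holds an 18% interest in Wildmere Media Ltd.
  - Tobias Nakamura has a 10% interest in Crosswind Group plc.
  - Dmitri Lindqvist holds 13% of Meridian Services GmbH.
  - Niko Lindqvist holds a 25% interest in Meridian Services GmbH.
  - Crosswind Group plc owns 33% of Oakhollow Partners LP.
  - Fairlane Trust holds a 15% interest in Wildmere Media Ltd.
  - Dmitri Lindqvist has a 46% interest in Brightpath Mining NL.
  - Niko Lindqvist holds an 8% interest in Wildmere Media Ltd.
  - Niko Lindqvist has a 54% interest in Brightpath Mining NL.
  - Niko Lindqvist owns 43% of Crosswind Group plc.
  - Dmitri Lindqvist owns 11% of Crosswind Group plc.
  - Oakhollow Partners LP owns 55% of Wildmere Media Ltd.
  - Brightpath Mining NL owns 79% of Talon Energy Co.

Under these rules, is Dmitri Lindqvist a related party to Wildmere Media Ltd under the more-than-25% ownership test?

By parent–child attribution (R1), Dmitri Lindqvist is treated as also owning Niko Lindqvist's interest in Brightpath Mining NL, giving 46% + 54% = 100%.
By parent–child attribution (R1), Dmitri Lindqvist is treated as also owning Niko Lindqvist's interest in Crosswind Group plc, giving 11% + 43% = 54%.
By parent–child attribution (R1), Dmitri Lindqvist is treated as also owning Niko Lindqvist's interest in Meridian Services GmbH, giving 13% + 25% = 38%.
By parent–child attribution (R1), Dmitri Lindqvist is treated as owning Niko Lindqvist's 8% interest in Wildmere Media Ltd.
Chain via Brightpath Mining NL → Talon Energy Co. (R2): 100% × 79% × 18% = 14.22% of Wildmere Media Ltd.
Chain via Crosswind Group plc → Oakhollow Partners LP (R2): 54% × 33% × 55% = 9.801% of Wildmere Media Ltd.
Chain via Meridian Services GmbH → Fairlane Trust (R2): 38% × 66% × 15% = 3.762% of Wildmere Media Ltd.
Direct interest in Wildmere Media Ltd: 8%.
Aggregating (R3): 14.22% + 9.801% + 3.762% + 8% = 35.783%.
35.783% exceeds the 25% threshold, so Dmitri is a related party to Wildmere Media Ltd.

Yes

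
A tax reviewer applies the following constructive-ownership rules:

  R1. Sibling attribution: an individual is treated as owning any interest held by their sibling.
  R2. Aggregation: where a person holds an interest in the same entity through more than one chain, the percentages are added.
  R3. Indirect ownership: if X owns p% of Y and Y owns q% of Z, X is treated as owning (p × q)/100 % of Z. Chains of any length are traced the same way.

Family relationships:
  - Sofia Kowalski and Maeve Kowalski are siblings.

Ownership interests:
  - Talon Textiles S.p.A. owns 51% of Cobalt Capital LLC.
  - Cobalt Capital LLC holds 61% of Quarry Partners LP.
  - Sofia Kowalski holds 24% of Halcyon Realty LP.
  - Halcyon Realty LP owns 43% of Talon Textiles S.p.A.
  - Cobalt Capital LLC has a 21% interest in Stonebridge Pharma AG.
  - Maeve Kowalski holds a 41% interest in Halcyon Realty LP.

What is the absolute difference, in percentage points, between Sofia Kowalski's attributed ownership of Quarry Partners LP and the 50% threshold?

By sibling attribution (R1), Sofia Kowalski is treated as also owning Maeve Kowalski's interest in Halcyon Realty LP, giving 24% + 41% = 65%.
Chain via Halcyon Realty LP → Talon Textiles S.p.A. → Cobalt Capital LLC (R3): 65% × 43% × 51% × 61% = 8.695245% of Quarry Partners LP.
8.695245% falls short of the 50% threshold by 41.304755 percentage points.

41.304755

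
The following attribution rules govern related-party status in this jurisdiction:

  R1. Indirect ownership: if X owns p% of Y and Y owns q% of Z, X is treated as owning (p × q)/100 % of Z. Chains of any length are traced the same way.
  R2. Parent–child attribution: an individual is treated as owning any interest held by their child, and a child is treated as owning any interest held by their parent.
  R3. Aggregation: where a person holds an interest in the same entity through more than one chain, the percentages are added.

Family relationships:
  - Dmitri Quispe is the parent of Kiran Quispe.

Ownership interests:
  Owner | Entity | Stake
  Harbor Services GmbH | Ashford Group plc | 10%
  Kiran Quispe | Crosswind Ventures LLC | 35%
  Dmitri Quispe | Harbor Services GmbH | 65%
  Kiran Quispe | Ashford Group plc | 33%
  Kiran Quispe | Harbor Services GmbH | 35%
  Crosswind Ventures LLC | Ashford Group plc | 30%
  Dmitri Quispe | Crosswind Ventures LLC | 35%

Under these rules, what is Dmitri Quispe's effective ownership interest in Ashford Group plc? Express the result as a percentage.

64%

By parent–child attribution (R2), Dmitri Quispe is treated as also owning Kiran Quispe's interest in Harbor Services GmbH, giving 65% + 35% = 100%.
By parent–child attribution (R2), Dmitri Quispe is treated as also owning Kiran Quispe's interest in Crosswind Ventures LLC, giving 35% + 35% = 70%.
By parent–child attribution (R2), Dmitri Quispe is treated as owning Kiran Quispe's 33% interest in Ashford Group plc.
Chain via Harbor Services GmbH (R1): 100% × 10% = 10% of Ashford Group plc.
Chain via Crosswind Ventures LLC (R1): 70% × 30% = 21% of Ashford Group plc.
Direct interest in Ashford Group plc: 33%.
Aggregating (R3): 10% + 21% + 33% = 64%.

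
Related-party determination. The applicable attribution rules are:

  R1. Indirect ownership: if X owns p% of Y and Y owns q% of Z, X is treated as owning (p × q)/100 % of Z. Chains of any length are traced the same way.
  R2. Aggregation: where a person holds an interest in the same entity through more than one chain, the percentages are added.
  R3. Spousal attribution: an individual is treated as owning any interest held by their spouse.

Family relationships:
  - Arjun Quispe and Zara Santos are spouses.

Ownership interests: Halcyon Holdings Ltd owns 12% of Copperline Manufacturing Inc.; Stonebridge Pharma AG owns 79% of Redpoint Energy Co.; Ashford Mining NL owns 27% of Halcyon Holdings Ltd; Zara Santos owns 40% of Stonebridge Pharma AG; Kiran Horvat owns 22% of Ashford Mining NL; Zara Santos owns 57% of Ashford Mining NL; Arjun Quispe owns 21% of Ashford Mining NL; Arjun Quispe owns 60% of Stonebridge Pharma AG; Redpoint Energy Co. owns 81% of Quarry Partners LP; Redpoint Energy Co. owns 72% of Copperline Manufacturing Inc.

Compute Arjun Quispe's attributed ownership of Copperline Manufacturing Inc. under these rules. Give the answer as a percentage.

59.4072%

By spousal attribution (R3), Arjun Quispe is treated as also owning Zara Santos's interest in Ashford Mining NL, giving 21% + 57% = 78%.
By spousal attribution (R3), Arjun Quispe is treated as also owning Zara Santos's interest in Stonebridge Pharma AG, giving 60% + 40% = 100%.
Chain via Ashford Mining NL → Halcyon Holdings Ltd (R1): 78% × 27% × 12% = 2.5272% of Copperline Manufacturing Inc.
Chain via Stonebridge Pharma AG → Redpoint Energy Co. (R1): 100% × 79% × 72% = 56.88% of Copperline Manufacturing Inc.
Aggregating (R2): 2.5272% + 56.88% = 59.4072%.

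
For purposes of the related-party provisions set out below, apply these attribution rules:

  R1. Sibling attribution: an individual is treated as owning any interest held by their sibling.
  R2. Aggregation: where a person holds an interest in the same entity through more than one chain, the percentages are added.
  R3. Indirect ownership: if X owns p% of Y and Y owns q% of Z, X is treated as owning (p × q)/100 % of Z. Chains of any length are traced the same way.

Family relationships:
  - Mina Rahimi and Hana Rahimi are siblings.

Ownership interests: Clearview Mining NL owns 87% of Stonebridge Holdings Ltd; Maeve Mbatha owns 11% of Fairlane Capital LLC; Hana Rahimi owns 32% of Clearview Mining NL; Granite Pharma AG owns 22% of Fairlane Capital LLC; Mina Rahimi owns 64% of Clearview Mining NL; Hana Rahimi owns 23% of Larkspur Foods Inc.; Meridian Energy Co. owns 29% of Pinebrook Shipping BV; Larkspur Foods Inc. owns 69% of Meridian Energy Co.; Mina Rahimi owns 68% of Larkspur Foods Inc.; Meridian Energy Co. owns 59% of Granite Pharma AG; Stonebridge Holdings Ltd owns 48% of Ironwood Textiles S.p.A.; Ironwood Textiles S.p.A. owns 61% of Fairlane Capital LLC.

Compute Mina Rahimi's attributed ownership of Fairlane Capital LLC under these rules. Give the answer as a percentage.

32.604798%

By sibling attribution (R1), Mina Rahimi is treated as also owning Hana Rahimi's interest in Clearview Mining NL, giving 64% + 32% = 96%.
By sibling attribution (R1), Mina Rahimi is treated as also owning Hana Rahimi's interest in Larkspur Foods Inc, giving 68% + 23% = 91%.
Chain via Clearview Mining NL → Stonebridge Holdings Ltd → Ironwood Textiles S.p.A. (R3): 96% × 87% × 48% × 61% = 24.454656% of Fairlane Capital LLC.
Chain via Larkspur Foods Inc. → Meridian Energy Co. → Granite Pharma AG (R3): 91% × 69% × 59% × 22% = 8.150142% of Fairlane Capital LLC.
Aggregating (R2): 24.454656% + 8.150142% = 32.604798%.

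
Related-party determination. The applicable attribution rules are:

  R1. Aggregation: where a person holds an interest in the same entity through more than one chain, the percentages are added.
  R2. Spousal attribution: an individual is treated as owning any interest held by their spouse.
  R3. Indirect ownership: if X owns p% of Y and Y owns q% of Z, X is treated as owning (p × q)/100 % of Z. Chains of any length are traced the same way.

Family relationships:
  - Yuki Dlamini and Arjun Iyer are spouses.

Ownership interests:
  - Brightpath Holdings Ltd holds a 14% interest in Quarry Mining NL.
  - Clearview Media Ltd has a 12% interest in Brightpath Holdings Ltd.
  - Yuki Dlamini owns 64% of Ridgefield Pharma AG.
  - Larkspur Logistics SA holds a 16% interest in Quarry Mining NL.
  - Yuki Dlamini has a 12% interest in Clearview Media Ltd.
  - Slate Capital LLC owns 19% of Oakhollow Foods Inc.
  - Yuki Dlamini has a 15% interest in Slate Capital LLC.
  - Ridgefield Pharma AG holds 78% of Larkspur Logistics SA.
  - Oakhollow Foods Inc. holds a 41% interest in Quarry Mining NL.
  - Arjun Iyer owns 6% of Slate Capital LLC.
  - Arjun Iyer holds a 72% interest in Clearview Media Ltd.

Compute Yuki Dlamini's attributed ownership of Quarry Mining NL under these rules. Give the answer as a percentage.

By spousal attribution (R2), Yuki Dlamini is treated as also owning Arjun Iyer's interest in Clearview Media Ltd, giving 12% + 72% = 84%.
By spousal attribution (R2), Yuki Dlamini is treated as also owning Arjun Iyer's interest in Slate Capital LLC, giving 15% + 6% = 21%.
Chain via Ridgefield Pharma AG → Larkspur Logistics SA (R3): 64% × 78% × 16% = 7.9872% of Quarry Mining NL.
Chain via Clearview Media Ltd → Brightpath Holdings Ltd (R3): 84% × 12% × 14% = 1.4112% of Quarry Mining NL.
Chain via Slate Capital LLC → Oakhollow Foods Inc. (R3): 21% × 19% × 41% = 1.6359% of Quarry Mining NL.
Aggregating (R1): 7.9872% + 1.4112% + 1.6359% = 11.0343%.

11.0343%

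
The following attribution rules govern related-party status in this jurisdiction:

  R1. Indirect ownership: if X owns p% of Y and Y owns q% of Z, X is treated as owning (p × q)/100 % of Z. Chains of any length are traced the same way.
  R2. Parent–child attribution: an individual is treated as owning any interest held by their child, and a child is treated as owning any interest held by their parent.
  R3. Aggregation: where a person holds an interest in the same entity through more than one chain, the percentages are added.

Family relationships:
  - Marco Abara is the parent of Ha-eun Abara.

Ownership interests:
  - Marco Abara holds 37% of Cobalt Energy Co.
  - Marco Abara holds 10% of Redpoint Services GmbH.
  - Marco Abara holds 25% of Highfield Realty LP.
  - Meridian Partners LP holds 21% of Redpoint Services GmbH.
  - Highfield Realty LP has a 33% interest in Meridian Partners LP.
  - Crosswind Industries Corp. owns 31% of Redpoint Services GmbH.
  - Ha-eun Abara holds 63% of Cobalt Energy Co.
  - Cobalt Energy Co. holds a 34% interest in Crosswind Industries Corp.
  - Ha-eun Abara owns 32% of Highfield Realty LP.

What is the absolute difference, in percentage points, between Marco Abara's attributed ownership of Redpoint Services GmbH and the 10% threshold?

14.4901

By parent–child attribution (R2), Marco Abara is treated as also owning Ha-eun Abara's interest in Highfield Realty LP, giving 25% + 32% = 57%.
By parent–child attribution (R2), Marco Abara is treated as also owning Ha-eun Abara's interest in Cobalt Energy Co, giving 37% + 63% = 100%.
Chain via Highfield Realty LP → Meridian Partners LP (R1): 57% × 33% × 21% = 3.9501% of Redpoint Services GmbH.
Chain via Cobalt Energy Co. → Crosswind Industries Corp. (R1): 100% × 34% × 31% = 10.54% of Redpoint Services GmbH.
Direct interest in Redpoint Services GmbH: 10%.
Aggregating (R3): 3.9501% + 10.54% + 10% = 24.4901%.
24.4901% exceeds the 10% threshold by 14.4901 percentage points.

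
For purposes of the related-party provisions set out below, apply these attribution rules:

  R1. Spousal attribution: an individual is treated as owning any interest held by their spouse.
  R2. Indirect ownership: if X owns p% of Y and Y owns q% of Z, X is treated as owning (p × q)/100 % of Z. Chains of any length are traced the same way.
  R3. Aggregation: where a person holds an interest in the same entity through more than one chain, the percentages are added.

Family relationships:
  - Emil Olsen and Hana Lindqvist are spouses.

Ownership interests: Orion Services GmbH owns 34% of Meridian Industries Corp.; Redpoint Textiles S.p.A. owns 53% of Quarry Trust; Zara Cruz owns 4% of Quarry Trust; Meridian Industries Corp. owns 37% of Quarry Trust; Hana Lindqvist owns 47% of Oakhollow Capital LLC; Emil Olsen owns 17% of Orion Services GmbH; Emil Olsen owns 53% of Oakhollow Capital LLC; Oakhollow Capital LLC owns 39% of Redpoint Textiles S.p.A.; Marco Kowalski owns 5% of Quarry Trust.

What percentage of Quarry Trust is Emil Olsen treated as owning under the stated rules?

By spousal attribution (R1), Emil Olsen is treated as also owning Hana Lindqvist's interest in Oakhollow Capital LLC, giving 53% + 47% = 100%.
Chain via Orion Services GmbH → Meridian Industries Corp. (R2): 17% × 34% × 37% = 2.1386% of Quarry Trust.
Chain via Oakhollow Capital LLC → Redpoint Textiles S.p.A. (R2): 100% × 39% × 53% = 20.67% of Quarry Trust.
Aggregating (R3): 2.1386% + 20.67% = 22.8086%.

22.8086%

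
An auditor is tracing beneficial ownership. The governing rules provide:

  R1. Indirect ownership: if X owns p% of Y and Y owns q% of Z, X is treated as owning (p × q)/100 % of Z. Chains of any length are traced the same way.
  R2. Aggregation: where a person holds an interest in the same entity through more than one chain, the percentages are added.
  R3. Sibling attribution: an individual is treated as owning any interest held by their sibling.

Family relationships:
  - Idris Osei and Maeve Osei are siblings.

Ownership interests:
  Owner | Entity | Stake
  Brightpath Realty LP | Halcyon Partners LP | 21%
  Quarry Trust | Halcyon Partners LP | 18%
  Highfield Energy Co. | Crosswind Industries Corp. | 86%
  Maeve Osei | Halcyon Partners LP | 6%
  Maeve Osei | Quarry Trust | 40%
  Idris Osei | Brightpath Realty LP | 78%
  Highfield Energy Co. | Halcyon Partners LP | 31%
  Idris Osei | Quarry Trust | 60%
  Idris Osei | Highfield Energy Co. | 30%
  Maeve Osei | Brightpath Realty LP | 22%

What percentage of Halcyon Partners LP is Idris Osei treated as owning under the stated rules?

By sibling attribution (R3), Idris Osei is treated as also owning Maeve Osei's interest in Quarry Trust, giving 60% + 40% = 100%.
By sibling attribution (R3), Idris Osei is treated as also owning Maeve Osei's interest in Brightpath Realty LP, giving 78% + 22% = 100%.
By sibling attribution (R3), Idris Osei is treated as owning Maeve Osei's 6% interest in Halcyon Partners LP.
Chain via Highfield Energy Co. (R1): 30% × 31% = 9.3% of Halcyon Partners LP.
Chain via Quarry Trust (R1): 100% × 18% = 18% of Halcyon Partners LP.
Chain via Brightpath Realty LP (R1): 100% × 21% = 21% of Halcyon Partners LP.
Direct interest in Halcyon Partners LP: 6%.
Aggregating (R2): 9.3% + 18% + 21% + 6% = 54.3%.

54.3%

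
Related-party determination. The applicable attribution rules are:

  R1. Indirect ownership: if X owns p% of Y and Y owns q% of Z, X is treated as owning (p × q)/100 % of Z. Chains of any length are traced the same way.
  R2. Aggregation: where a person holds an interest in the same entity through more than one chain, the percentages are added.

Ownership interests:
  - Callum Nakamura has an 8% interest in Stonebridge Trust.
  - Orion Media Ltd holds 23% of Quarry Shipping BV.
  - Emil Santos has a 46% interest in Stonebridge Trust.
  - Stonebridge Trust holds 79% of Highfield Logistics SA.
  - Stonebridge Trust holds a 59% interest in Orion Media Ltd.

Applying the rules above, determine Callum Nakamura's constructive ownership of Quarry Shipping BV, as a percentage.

Chain via Stonebridge Trust → Orion Media Ltd (R1): 8% × 59% × 23% = 1.0856% of Quarry Shipping BV.

1.0856%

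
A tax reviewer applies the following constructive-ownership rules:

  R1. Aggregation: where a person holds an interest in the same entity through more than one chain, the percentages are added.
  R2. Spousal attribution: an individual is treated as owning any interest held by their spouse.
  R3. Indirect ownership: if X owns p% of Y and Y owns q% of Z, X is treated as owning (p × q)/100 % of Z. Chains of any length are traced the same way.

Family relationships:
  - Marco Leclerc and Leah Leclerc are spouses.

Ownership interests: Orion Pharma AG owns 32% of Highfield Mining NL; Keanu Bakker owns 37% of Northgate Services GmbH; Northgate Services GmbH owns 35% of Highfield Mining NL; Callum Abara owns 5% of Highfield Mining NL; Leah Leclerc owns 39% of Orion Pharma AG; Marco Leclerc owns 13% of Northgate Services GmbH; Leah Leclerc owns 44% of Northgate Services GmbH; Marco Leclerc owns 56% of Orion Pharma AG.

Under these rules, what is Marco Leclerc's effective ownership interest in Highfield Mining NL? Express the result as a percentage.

50.35%

By spousal attribution (R2), Marco Leclerc is treated as also owning Leah Leclerc's interest in Orion Pharma AG, giving 56% + 39% = 95%.
By spousal attribution (R2), Marco Leclerc is treated as also owning Leah Leclerc's interest in Northgate Services GmbH, giving 13% + 44% = 57%.
Chain via Orion Pharma AG (R3): 95% × 32% = 30.4% of Highfield Mining NL.
Chain via Northgate Services GmbH (R3): 57% × 35% = 19.95% of Highfield Mining NL.
Aggregating (R1): 30.4% + 19.95% = 50.35%.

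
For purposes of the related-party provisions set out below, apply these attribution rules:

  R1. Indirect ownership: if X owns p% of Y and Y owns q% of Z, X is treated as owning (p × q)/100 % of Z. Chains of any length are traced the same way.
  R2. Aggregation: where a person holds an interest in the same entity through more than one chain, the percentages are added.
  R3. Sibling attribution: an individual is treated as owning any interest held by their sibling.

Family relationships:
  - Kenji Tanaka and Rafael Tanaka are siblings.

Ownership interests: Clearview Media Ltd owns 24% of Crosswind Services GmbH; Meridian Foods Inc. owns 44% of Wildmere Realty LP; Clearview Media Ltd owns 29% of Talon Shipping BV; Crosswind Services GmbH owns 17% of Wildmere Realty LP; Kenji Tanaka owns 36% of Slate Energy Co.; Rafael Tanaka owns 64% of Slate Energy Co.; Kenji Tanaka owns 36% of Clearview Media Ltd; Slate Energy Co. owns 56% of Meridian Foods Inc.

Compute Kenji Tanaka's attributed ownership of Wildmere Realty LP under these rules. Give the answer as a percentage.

By sibling attribution (R3), Kenji Tanaka is treated as also owning Rafael Tanaka's interest in Slate Energy Co, giving 36% + 64% = 100%.
Chain via Slate Energy Co. → Meridian Foods Inc. (R1): 100% × 56% × 44% = 24.64% of Wildmere Realty LP.
Chain via Clearview Media Ltd → Crosswind Services GmbH (R1): 36% × 24% × 17% = 1.4688% of Wildmere Realty LP.
Aggregating (R2): 24.64% + 1.4688% = 26.1088%.

26.1088%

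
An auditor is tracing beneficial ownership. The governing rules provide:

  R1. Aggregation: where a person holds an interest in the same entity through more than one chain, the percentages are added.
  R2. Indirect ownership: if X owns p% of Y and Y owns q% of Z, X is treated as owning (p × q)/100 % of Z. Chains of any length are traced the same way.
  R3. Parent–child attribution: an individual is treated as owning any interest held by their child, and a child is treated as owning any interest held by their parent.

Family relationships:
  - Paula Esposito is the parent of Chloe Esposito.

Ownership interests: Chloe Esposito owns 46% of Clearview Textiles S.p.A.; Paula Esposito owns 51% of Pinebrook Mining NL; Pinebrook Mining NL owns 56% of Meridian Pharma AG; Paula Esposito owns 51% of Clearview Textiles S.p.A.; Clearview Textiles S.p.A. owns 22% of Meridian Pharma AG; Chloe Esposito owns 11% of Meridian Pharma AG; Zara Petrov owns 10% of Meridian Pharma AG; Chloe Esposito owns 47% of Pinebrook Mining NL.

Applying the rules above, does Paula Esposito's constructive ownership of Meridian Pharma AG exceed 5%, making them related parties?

Yes

By parent–child attribution (R3), Paula Esposito is treated as also owning Chloe Esposito's interest in Pinebrook Mining NL, giving 51% + 47% = 98%.
By parent–child attribution (R3), Paula Esposito is treated as also owning Chloe Esposito's interest in Clearview Textiles S.p.A, giving 51% + 46% = 97%.
By parent–child attribution (R3), Paula Esposito is treated as owning Chloe Esposito's 11% interest in Meridian Pharma AG.
Chain via Pinebrook Mining NL (R2): 98% × 56% = 54.88% of Meridian Pharma AG.
Chain via Clearview Textiles S.p.A. (R2): 97% × 22% = 21.34% of Meridian Pharma AG.
Direct interest in Meridian Pharma AG: 11%.
Aggregating (R1): 54.88% + 21.34% + 11% = 87.22%.
87.22% exceeds the 5% threshold, so Paula is a related party to Meridian Pharma AG.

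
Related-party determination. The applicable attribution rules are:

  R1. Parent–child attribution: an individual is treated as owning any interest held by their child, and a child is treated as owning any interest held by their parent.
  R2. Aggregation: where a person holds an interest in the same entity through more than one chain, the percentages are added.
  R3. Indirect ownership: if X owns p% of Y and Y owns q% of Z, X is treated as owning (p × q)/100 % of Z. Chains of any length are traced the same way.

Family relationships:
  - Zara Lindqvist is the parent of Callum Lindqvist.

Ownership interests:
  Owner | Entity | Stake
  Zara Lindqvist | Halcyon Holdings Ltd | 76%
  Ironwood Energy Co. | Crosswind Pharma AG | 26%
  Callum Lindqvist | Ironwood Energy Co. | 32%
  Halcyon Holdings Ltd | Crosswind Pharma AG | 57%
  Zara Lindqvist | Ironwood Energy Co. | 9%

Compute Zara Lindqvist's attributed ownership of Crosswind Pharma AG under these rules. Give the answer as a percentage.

53.98%

By parent–child attribution (R1), Zara Lindqvist is treated as also owning Callum Lindqvist's interest in Ironwood Energy Co, giving 9% + 32% = 41%.
Chain via Halcyon Holdings Ltd (R3): 76% × 57% = 43.32% of Crosswind Pharma AG.
Chain via Ironwood Energy Co. (R3): 41% × 26% = 10.66% of Crosswind Pharma AG.
Aggregating (R2): 43.32% + 10.66% = 53.98%.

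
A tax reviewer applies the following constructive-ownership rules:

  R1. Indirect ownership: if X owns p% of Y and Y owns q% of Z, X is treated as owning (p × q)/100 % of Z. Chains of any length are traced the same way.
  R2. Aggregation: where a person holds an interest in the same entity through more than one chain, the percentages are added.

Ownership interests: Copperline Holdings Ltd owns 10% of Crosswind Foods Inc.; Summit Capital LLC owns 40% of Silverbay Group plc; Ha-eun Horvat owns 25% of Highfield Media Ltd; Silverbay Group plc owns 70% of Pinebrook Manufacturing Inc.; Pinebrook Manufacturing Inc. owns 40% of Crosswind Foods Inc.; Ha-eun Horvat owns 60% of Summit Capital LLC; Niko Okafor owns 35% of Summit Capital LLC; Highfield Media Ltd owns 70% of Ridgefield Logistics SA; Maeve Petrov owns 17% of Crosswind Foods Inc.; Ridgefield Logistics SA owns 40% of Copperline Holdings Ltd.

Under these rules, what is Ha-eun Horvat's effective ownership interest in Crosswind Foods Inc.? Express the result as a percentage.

Chain via Summit Capital LLC → Silverbay Group plc → Pinebrook Manufacturing Inc. (R1): 60% × 40% × 70% × 40% = 6.72% of Crosswind Foods Inc.
Chain via Highfield Media Ltd → Ridgefield Logistics SA → Copperline Holdings Ltd (R1): 25% × 70% × 40% × 10% = 0.7% of Crosswind Foods Inc.
Aggregating (R2): 6.72% + 0.7% = 7.42%.

7.42%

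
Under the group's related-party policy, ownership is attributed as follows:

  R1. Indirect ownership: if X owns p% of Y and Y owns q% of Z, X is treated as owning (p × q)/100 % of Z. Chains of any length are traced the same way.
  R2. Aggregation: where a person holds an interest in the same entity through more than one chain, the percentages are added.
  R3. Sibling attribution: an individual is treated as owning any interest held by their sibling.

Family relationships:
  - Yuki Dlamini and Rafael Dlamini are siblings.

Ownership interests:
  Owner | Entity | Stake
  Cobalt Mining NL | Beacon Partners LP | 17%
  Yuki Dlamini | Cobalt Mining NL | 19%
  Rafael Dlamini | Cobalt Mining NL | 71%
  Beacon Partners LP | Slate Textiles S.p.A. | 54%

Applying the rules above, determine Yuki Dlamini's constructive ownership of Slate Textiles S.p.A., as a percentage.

8.262%

By sibling attribution (R3), Yuki Dlamini is treated as also owning Rafael Dlamini's interest in Cobalt Mining NL, giving 19% + 71% = 90%.
Chain via Cobalt Mining NL → Beacon Partners LP (R1): 90% × 17% × 54% = 8.262% of Slate Textiles S.p.A.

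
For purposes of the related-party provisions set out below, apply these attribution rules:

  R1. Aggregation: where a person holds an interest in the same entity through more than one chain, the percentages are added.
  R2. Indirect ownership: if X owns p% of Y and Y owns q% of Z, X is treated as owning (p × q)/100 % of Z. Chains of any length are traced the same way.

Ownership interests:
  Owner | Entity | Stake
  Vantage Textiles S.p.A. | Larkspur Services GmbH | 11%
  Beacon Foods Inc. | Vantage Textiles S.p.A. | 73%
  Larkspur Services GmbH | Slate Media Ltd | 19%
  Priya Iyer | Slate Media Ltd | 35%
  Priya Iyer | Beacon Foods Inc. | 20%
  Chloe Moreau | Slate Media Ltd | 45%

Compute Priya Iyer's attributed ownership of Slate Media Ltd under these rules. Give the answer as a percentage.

35.30514%

Chain via Beacon Foods Inc. → Vantage Textiles S.p.A. → Larkspur Services GmbH (R2): 20% × 73% × 11% × 19% = 0.30514% of Slate Media Ltd.
Direct interest in Slate Media Ltd: 35%.
Aggregating (R1): 0.30514% + 35% = 35.30514%.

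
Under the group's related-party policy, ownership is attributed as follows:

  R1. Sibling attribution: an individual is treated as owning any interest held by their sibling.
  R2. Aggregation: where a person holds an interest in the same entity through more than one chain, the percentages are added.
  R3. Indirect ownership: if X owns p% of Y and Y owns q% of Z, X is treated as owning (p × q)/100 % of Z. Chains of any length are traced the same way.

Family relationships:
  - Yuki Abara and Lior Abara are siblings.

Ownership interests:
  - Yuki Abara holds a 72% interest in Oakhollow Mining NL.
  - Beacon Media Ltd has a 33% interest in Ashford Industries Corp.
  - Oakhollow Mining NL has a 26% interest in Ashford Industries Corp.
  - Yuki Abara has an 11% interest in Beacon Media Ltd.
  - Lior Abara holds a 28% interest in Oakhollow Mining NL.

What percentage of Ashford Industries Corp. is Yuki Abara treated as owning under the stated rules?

29.63%

By sibling attribution (R1), Yuki Abara is treated as also owning Lior Abara's interest in Oakhollow Mining NL, giving 72% + 28% = 100%.
Chain via Beacon Media Ltd (R3): 11% × 33% = 3.63% of Ashford Industries Corp.
Chain via Oakhollow Mining NL (R3): 100% × 26% = 26% of Ashford Industries Corp.
Aggregating (R2): 3.63% + 26% = 29.63%.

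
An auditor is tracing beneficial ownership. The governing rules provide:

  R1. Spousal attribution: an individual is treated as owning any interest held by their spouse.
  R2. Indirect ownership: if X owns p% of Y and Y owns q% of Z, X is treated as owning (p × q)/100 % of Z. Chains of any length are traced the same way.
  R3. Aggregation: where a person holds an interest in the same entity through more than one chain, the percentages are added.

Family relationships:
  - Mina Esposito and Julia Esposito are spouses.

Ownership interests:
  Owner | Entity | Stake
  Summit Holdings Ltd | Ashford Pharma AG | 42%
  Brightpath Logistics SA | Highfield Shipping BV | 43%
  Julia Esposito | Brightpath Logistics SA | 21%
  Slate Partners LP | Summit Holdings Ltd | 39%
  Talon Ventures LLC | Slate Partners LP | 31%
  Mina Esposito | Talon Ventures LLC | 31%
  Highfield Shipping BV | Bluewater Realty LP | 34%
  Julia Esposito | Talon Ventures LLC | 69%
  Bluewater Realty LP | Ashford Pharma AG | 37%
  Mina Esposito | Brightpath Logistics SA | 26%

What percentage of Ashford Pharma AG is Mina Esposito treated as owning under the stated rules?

By spousal attribution (R1), Mina Esposito is treated as also owning Julia Esposito's interest in Brightpath Logistics SA, giving 26% + 21% = 47%.
By spousal attribution (R1), Mina Esposito is treated as also owning Julia Esposito's interest in Talon Ventures LLC, giving 31% + 69% = 100%.
Chain via Brightpath Logistics SA → Highfield Shipping BV → Bluewater Realty LP (R2): 47% × 43% × 34% × 37% = 2.542418% of Ashford Pharma AG.
Chain via Talon Ventures LLC → Slate Partners LP → Summit Holdings Ltd (R2): 100% × 31% × 39% × 42% = 5.0778% of Ashford Pharma AG.
Aggregating (R3): 2.542418% + 5.0778% = 7.620218%.

7.620218%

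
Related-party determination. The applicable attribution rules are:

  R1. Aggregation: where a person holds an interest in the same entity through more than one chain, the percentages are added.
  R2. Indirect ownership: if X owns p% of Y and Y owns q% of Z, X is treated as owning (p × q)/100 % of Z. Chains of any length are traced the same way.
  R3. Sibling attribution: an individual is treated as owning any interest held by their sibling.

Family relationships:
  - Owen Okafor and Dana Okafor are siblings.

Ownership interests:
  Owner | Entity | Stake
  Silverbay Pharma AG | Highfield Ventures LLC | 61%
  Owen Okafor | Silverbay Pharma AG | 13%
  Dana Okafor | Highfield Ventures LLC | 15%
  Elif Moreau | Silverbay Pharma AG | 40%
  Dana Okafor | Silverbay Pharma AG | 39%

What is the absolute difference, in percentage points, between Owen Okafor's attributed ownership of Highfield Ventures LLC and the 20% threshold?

26.72

By sibling attribution (R3), Owen Okafor is treated as also owning Dana Okafor's interest in Silverbay Pharma AG, giving 13% + 39% = 52%.
By sibling attribution (R3), Owen Okafor is treated as owning Dana Okafor's 15% interest in Highfield Ventures LLC.
Chain via Silverbay Pharma AG (R2): 52% × 61% = 31.72% of Highfield Ventures LLC.
Direct interest in Highfield Ventures LLC: 15%.
Aggregating (R1): 31.72% + 15% = 46.72%.
46.72% exceeds the 20% threshold by 26.72 percentage points.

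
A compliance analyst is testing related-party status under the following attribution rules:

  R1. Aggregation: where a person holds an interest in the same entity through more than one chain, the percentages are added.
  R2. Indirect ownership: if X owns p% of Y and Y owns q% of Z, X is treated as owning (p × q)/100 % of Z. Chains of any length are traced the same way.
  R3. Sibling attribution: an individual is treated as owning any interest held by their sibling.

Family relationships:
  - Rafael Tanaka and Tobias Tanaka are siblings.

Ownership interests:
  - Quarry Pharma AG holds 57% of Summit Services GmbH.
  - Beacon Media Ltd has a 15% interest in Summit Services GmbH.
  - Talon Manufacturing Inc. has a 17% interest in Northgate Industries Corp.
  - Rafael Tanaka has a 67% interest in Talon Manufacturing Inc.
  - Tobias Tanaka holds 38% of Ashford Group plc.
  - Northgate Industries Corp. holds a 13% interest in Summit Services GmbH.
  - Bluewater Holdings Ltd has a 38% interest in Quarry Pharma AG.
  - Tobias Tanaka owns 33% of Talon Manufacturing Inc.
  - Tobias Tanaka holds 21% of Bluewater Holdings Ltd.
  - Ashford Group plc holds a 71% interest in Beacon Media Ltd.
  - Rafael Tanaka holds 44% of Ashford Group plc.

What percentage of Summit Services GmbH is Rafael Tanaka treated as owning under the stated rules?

15.4916%

By sibling attribution (R3), Rafael Tanaka is treated as also owning Tobias Tanaka's interest in Talon Manufacturing Inc, giving 67% + 33% = 100%.
By sibling attribution (R3), Rafael Tanaka is treated as also owning Tobias Tanaka's interest in Ashford Group plc, giving 44% + 38% = 82%.
By sibling attribution (R3), Rafael Tanaka is treated as owning Tobias Tanaka's 21% interest in Bluewater Holdings Ltd.
Chain via Talon Manufacturing Inc. → Northgate Industries Corp. (R2): 100% × 17% × 13% = 2.21% of Summit Services GmbH.
Chain via Ashford Group plc → Beacon Media Ltd (R2): 82% × 71% × 15% = 8.733% of Summit Services GmbH.
Chain via Bluewater Holdings Ltd → Quarry Pharma AG (R2): 21% × 38% × 57% = 4.5486% of Summit Services GmbH.
Aggregating (R1): 2.21% + 8.733% + 4.5486% = 15.4916%.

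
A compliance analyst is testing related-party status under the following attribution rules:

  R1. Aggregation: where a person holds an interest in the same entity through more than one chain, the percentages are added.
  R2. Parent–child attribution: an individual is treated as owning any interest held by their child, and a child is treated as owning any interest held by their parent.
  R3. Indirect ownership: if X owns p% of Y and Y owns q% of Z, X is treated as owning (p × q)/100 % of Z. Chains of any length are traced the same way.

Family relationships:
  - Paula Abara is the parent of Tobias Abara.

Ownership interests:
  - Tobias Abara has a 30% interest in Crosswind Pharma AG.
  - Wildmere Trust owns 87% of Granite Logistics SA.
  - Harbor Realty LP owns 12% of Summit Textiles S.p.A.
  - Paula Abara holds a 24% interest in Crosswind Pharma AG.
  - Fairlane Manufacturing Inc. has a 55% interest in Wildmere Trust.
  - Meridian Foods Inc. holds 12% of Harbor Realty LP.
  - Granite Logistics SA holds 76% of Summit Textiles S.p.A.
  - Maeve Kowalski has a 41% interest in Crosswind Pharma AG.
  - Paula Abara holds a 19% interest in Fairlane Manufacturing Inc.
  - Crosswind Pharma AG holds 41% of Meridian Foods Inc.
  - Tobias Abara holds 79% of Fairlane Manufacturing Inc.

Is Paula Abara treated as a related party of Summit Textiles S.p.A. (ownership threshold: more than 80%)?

By parent–child attribution (R2), Paula Abara is treated as also owning Tobias Abara's interest in Crosswind Pharma AG, giving 24% + 30% = 54%.
By parent–child attribution (R2), Paula Abara is treated as also owning Tobias Abara's interest in Fairlane Manufacturing Inc, giving 19% + 79% = 98%.
Chain via Crosswind Pharma AG → Meridian Foods Inc. → Harbor Realty LP (R3): 54% × 41% × 12% × 12% = 0.318816% of Summit Textiles S.p.A.
Chain via Fairlane Manufacturing Inc. → Wildmere Trust → Granite Logistics SA (R3): 98% × 55% × 87% × 76% = 35.63868% of Summit Textiles S.p.A.
Aggregating (R1): 0.318816% + 35.63868% = 35.957496%.
35.957496% does not exceed the 80% threshold, so Paula is not a related party to Summit Textiles S.p.A.

No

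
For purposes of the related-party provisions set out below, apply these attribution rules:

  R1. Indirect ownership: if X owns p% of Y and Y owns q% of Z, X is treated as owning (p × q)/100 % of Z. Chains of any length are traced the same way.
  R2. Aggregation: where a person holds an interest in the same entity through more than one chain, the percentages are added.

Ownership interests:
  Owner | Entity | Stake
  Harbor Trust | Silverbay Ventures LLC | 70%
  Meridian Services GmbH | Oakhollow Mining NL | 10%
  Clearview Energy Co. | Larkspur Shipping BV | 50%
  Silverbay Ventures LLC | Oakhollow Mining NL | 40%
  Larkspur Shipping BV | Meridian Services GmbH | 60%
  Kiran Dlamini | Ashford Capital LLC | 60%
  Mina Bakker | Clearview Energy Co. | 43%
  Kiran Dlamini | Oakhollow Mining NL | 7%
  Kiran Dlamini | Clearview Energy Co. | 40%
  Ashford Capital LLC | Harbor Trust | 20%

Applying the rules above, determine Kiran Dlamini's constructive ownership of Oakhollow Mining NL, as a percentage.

Chain via Clearview Energy Co. → Larkspur Shipping BV → Meridian Services GmbH (R1): 40% × 50% × 60% × 10% = 1.2% of Oakhollow Mining NL.
Chain via Ashford Capital LLC → Harbor Trust → Silverbay Ventures LLC (R1): 60% × 20% × 70% × 40% = 3.36% of Oakhollow Mining NL.
Direct interest in Oakhollow Mining NL: 7%.
Aggregating (R2): 1.2% + 3.36% + 7% = 11.56%.

11.56%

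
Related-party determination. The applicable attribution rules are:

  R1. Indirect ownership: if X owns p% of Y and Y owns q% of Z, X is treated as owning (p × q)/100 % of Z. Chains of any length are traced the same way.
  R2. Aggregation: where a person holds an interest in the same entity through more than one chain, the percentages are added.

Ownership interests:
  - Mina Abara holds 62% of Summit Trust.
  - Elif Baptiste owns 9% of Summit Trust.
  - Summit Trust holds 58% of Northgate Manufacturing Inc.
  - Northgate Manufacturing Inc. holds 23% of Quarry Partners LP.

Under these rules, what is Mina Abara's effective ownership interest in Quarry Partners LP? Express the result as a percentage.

8.2708%

Chain via Summit Trust → Northgate Manufacturing Inc. (R1): 62% × 58% × 23% = 8.2708% of Quarry Partners LP.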